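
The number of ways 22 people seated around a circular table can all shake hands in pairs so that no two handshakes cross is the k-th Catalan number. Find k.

11

Non-crossing handshake pairings of 2n people are counted by C_n; 22 people gives n = 11.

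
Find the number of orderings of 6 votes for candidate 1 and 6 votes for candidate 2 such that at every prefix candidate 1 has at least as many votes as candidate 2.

132

Reading a vote for the leader as '(' and for the other as ')' turns such a sequence into a balanced string of 6 pairs, so the count is C_6.
C_6 = C(12,6)/7 = 924/7 = 132.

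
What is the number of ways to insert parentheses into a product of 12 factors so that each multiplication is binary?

58786

Ways to associate a product of 12 factors correspond to binary trees on 12 leaves, so the count is C_11.
C_11 = C(22,11)/12 = 705432/12 = 58786.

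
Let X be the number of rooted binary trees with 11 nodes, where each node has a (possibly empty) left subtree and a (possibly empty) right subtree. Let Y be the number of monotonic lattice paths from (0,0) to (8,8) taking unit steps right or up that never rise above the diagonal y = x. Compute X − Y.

Binary trees (left/right distinguished) on n nodes are counted by C_n; here n = 11. So X = C_11 = 58786.
Monotone paths in an n×n grid that stay weakly below the diagonal are counted by C_n; here n = 8. So Y = C_8 = 1430.
X − Y = 58786 − 1430 = 57356.

57356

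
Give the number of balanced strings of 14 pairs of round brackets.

A balanced arrangement of 14 bracket pairs is a Dyck word of semilength 14, so the count is C_14.
C_14 = 2674440.

2674440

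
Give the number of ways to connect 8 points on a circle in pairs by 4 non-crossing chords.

Non-crossing perfect matchings of 2n points on a circle are counted by C_n; with 8 points, n = 4.
C_4 = C(8,4)/5 = 70/5 = 14.

14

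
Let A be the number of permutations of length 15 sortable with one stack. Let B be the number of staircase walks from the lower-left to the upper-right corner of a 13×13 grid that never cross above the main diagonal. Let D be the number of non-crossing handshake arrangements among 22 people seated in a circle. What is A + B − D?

10378959

Stack-sortable permutations are exactly the 231-avoiding ones, counted by C_n; here n = 15. So A = C_15 = 9694845.
Sub-diagonal monotone paths from (0,0) to (13,13) biject with Dyck paths of semilength 13, giving C_13. So B = C_13 = 742900.
With 22 = 2·11 people, non-crossing handshake pairings are non-crossing perfect matchings on a circle, counted by C_11. So D = C_11 = 58786.
A + B − D = 9694845 + 742900 − 58786 = 10378959.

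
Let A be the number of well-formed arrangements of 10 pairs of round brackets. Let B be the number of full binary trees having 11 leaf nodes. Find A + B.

33592

Balanced strings of n pairs of brackets are counted by C_n; here n = 10. So A = C_10 = 16796.
Full binary trees with 11 leaves have 11−1 = 10 internal nodes, so there are C_10 of them. So B = C_10 = 16796.
A + B = 16796 + 16796 = 33592.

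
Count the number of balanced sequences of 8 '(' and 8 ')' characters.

With 8 pairs the number of balanced bracket strings is the Catalan number C_8.
C_8 = C_7 · 2(2·7+1)/(7+2) = 429 · 30/9 = 1430.

1430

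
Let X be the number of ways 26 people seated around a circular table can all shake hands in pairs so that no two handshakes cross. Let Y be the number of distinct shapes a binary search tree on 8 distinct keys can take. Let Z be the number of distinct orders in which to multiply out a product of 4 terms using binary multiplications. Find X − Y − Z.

With 26 = 2·13 people, non-crossing handshake pairings are non-crossing perfect matchings on a circle, counted by C_13. So X = C_13 = 742900.
There are C_n binary search tree shapes on n keys; with n = 8 that is C_8. So Y = C_8 = 1430.
Ways to associate a product of 4 factors correspond to binary trees on 4 leaves, so the count is C_3. So Z = C_3 = 5.
X − Y − Z = 742900 − 1430 − 5 = 741465.

741465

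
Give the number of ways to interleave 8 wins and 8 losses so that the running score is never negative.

Reading a vote for the leader as '(' and for the other as ')' turns such a sequence into a balanced string of 8 pairs, so the count is C_8.
C_8 = C_7 · 2(2·7+1)/(7+2) = 429 · 30/9 = 1430.

1430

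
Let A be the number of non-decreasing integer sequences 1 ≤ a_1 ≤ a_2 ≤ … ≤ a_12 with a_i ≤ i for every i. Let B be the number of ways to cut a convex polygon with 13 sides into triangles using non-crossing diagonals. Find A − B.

149226

Weakly increasing sequences with a_i ≤ i biject with Dyck paths of semilength 12, so there are C_12. So A = C_12 = 208012.
The number of triangulations of a 13-gon is the Catalan number C_11 (index = sides − 2). So B = C_11 = 58786.
A − B = 208012 − 58786 = 149226.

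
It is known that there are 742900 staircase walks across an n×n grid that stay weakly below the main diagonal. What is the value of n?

Such diagonal-avoiding paths in an n×n grid are counted by C_n, and C_13 = 742900.

13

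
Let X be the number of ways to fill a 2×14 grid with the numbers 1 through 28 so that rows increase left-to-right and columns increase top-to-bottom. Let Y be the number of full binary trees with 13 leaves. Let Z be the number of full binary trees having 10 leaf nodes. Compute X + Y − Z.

2877590

By the hook-length formula (or a Dyck-path bijection), SYT of shape 2×14 number C_14. So X = C_14 = 2674440.
A full binary tree with L leaves has L−1 internal nodes and is counted by C_{L−1}; L = 13 gives C_12. So Y = C_12 = 208012.
A full binary tree with L leaves has L−1 internal nodes and is counted by C_{L−1}; L = 10 gives C_9. So Z = C_9 = 4862.
X + Y − Z = 2674440 + 208012 − 4862 = 2877590.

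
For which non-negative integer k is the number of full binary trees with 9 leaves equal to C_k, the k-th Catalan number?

Full binary trees with 9 leaves have 9−1 = 8 internal nodes, so there are C_8 of them.

8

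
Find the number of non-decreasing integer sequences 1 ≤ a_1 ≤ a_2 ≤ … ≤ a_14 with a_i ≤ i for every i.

Such sub-staircase sequences of length n are counted by C_n; here n = 14.
C_14 = C(28,14)/15 = 40116600/15 = 2674440.

2674440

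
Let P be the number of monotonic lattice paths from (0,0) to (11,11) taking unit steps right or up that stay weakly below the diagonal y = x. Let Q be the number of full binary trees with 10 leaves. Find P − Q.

53924

Sub-diagonal monotone paths from (0,0) to (11,11) biject with Dyck paths of semilength 11, giving C_11. So P = C_11 = 58786.
Full binary trees with 10 leaves have 10−1 = 9 internal nodes, so there are C_9 of them. So Q = C_9 = 4862.
P − Q = 58786 − 4862 = 53924.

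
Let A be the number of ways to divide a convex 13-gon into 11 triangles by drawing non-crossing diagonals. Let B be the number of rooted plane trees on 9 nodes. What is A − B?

Triangulations of a convex m-gon are counted by C_{m−2}; with m = 13 this is C_11. So A = C_11 = 58786.
Rooted ordered (plane) trees on m nodes have m−1 edges and are counted by C_{m−1}; m = 9 gives C_8. So B = C_8 = 1430.
A − B = 58786 − 1430 = 57356.

57356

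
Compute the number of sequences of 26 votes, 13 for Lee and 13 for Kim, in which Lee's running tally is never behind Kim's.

742900

Ballot sequences with n votes each where one side never trails are Dyck words, counted by C_n; here n = 13.
C_13 = C(26,13)/14 = 10400600/14 = 742900.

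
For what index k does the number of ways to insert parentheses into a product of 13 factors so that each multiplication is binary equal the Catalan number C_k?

12

Parenthesizations of m factors correspond to full binary trees with m leaves, counted by C_{m−1}; m = 13 gives C_12.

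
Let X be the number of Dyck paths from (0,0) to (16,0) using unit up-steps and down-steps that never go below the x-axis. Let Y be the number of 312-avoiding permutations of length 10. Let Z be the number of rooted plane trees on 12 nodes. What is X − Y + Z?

Dyck paths of semilength n (length 2n) are counted by C_n; here n = 8. So X = C_8 = 1430.
For any fixed pattern of length 3, the pattern-avoiding permutations of [10] number C_10. So Y = C_10 = 16796.
Rooted ordered (plane) trees on m nodes have m−1 edges and are counted by C_{m−1}; m = 12 gives C_11. So Z = C_11 = 58786.
X − Y + Z = 1430 − 16796 + 58786 = 43420.

43420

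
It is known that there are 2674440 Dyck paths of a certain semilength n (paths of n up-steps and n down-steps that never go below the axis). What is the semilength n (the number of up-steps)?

14

Dyck paths of semilength n are counted by C_n. The Catalan number equal to 2674440 is C_14.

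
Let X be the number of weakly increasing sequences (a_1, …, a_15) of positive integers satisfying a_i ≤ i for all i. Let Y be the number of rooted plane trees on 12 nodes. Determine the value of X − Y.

9636059

Such sub-staircase sequences of length n are counted by C_n; here n = 15. So X = C_15 = 9694845.
Rooted ordered (plane) trees on m nodes have m−1 edges and are counted by C_{m−1}; m = 12 gives C_11. So Y = C_11 = 58786.
X − Y = 9694845 − 58786 = 9636059.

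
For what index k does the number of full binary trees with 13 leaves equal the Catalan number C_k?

12

A full binary tree with L leaves has L−1 internal nodes and is counted by C_{L−1}; L = 13 gives C_12.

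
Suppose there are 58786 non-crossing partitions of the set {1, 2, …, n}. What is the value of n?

Non-crossing partitions of [n] are counted by C_n, and C_11 = 58786.

11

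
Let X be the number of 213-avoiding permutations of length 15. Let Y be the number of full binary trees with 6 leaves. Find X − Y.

For any fixed pattern of length 3, the pattern-avoiding permutations of [15] number C_15. So X = C_15 = 9694845.
Full binary trees with 6 leaves have 6−1 = 5 internal nodes, so there are C_5 of them. So Y = C_5 = 42.
X − Y = 9694845 − 42 = 9694803.

9694803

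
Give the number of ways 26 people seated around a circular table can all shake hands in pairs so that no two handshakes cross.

742900

With 26 = 2·13 people, non-crossing handshake pairings are non-crossing perfect matchings on a circle, counted by C_13.
C_13 = C_12 · 2(2·12+1)/(12+2) = 208012 · 50/14 = 742900.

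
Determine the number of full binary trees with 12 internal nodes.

The number of full binary trees on 12 internal nodes is the Catalan number C_12.
C_12 = 208012.

208012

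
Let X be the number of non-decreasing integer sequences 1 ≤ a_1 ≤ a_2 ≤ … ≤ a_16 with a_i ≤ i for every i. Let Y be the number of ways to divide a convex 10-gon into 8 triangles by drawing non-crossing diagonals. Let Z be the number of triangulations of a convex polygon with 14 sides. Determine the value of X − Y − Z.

Weakly increasing sequences with a_i ≤ i biject with Dyck paths of semilength 16, so there are C_16. So X = C_16 = 35357670.
A convex 10-gon is triangulated into 8 triangles, and the number of such triangulations is the Catalan number C_{10−2} = C_8. So Y = C_8 = 1430.
Triangulations of a convex m-gon are counted by C_{m−2}; with m = 14 this is C_12. So Z = C_12 = 208012.
X − Y − Z = 35357670 − 1430 − 208012 = 35148228.

35148228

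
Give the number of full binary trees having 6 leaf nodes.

A full binary tree with L leaves has L−1 internal nodes and is counted by C_{L−1}; L = 6 gives C_5.
C_5 = C(10,5)/6 = 252/6 = 42.

42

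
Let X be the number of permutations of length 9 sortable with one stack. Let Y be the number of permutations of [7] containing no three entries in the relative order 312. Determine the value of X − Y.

4433

Stack-sortable permutations are exactly the 231-avoiding ones, counted by C_n; here n = 9. So X = C_9 = 4862.
For any fixed pattern of length 3, the pattern-avoiding permutations of [7] number C_7. So Y = C_7 = 429.
X − Y = 4862 − 429 = 4433.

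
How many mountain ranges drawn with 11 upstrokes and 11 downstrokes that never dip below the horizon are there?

A Dyck path with 11 up-steps and 11 down-steps has semilength 11, so there are C_11 of them.
C_11 = C(22,11)/12 = 705432/12 = 58786.

58786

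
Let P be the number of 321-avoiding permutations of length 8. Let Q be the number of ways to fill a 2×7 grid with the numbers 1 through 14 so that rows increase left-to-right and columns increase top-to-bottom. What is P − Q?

Permutations of [n] avoiding any single length-3 pattern are counted by C_n; here n = 8. So P = C_8 = 1430.
Standard Young tableaux of shape 2×n are counted by C_n; here n = 7. So Q = C_7 = 429.
P − Q = 1430 − 429 = 1001.

1001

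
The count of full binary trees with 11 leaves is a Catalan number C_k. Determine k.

Full binary trees with 11 leaves have 11−1 = 10 internal nodes, so there are C_10 of them.

10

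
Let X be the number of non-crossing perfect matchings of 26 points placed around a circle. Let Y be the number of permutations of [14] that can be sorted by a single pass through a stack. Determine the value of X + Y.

3417340

Pairing 26 circle points by 13 non-crossing chords gives C_13 matchings. So X = C_13 = 742900.
Stack-sortable permutations are exactly the 231-avoiding ones, counted by C_n; here n = 14. So Y = C_14 = 2674440.
X + Y = 742900 + 2674440 = 3417340.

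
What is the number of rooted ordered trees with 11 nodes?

Rooted ordered (plane) trees on m nodes have m−1 edges and are counted by C_{m−1}; m = 11 gives C_10.
C_10 = 16796.

16796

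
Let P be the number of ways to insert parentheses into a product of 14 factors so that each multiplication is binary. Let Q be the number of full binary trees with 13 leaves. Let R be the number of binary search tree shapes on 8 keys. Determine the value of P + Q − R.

Ways to associate a product of 14 factors correspond to binary trees on 14 leaves, so the count is C_13. So P = C_13 = 742900.
Full binary trees with 13 leaves have 13−1 = 12 internal nodes, so there are C_12 of them. So Q = C_12 = 208012.
There are C_n binary search tree shapes on n keys; with n = 8 that is C_8. So R = C_8 = 1430.
P + Q − R = 742900 + 208012 − 1430 = 949482.

949482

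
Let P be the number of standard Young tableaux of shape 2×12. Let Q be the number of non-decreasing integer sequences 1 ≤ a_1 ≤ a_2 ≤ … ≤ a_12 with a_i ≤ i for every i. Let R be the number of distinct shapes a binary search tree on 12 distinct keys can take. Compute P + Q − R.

By the hook-length formula (or a Dyck-path bijection), SYT of shape 2×12 number C_12. So P = C_12 = 208012.
Weakly increasing sequences with a_i ≤ i biject with Dyck paths of semilength 12, so there are C_12. So Q = C_12 = 208012.
Rooted binary trees with 12 nodes (each child slot possibly empty) number C_12. So R = C_12 = 208012.
P + Q − R = 208012 + 208012 − 208012 = 208012.

208012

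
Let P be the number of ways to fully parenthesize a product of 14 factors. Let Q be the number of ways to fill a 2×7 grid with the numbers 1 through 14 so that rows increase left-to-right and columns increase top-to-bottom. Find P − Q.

742471

Ways to associate a product of 14 factors correspond to binary trees on 14 leaves, so the count is C_13. So P = C_13 = 742900.
By the hook-length formula (or a Dyck-path bijection), SYT of shape 2×7 number C_7. So Q = C_7 = 429.
P − Q = 742900 − 429 = 742471.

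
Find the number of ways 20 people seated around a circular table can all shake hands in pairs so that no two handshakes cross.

16796

Non-crossing handshake pairings of 2n people are counted by C_n; 20 people gives n = 10.
C_10 = C_9 · 2(2·9+1)/(9+2) = 4862 · 38/11 = 16796.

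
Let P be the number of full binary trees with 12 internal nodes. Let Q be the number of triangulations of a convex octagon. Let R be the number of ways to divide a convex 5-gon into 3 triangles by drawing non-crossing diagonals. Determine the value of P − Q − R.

207875

Full binary trees with n internal nodes are counted by C_n; here n = 12. So P = C_12 = 208012.
Triangulations of a convex m-gon are counted by C_{m−2}; with m = 8 this is C_6. So Q = C_6 = 132.
The number of triangulations of a 5-gon is the Catalan number C_3 (index = sides − 2). So R = C_3 = 5.
P − Q − R = 208012 − 132 − 5 = 207875.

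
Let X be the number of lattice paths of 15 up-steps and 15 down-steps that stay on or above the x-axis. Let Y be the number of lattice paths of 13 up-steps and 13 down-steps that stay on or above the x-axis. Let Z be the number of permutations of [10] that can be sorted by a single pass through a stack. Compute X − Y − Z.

Paths of 15 up- and 15 down-steps that never dip below the axis are Dyck paths; their count is C_15. So X = C_15 = 9694845.
Dyck paths of semilength n (length 2n) are counted by C_n; here n = 13. So Y = C_13 = 742900.
By Knuth's characterisation, the stack-sortable permutations of length 10 are the 231-avoiders, numbering C_10. So Z = C_10 = 16796.
X − Y − Z = 9694845 − 742900 − 16796 = 8935149.

8935149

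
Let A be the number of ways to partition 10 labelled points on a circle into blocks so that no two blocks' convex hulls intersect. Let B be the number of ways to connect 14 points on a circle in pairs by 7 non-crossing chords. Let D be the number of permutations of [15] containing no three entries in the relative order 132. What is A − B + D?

9711212

The non-crossing partitions of [10] form a lattice of size C_10. So A = C_10 = 16796.
Non-crossing perfect matchings of 2n points on a circle are counted by C_n; with 14 points, n = 7. So B = C_7 = 429.
For any fixed pattern of length 3, the pattern-avoiding permutations of [15] number C_15. So D = C_15 = 9694845.
A − B + D = 16796 − 429 + 9694845 = 9711212.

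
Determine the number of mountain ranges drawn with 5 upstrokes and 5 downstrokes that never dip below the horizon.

42

A Dyck path with 5 up-steps and 5 down-steps has semilength 5, so there are C_5 of them.
C_5 = 42.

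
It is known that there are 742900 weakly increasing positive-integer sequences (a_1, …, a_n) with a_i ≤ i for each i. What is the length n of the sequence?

13

Such sub-staircase sequences of length n are counted by C_n, and C_13 = 742900.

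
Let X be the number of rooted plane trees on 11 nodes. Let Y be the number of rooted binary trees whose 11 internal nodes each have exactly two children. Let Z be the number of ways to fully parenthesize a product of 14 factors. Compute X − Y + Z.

Rooted ordered (plane) trees on m nodes have m−1 edges and are counted by C_{m−1}; m = 11 gives C_10. So X = C_10 = 16796.
Full binary trees with n internal nodes are counted by C_n; here n = 11. So Y = C_11 = 58786.
Parenthesizations of m factors correspond to full binary trees with m leaves, counted by C_{m−1}; m = 14 gives C_13. So Z = C_13 = 742900.
X − Y + Z = 16796 − 58786 + 742900 = 700910.

700910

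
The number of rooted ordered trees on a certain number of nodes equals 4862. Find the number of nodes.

Rooted ordered trees on m nodes are counted by C_{m−1}, and C_9 = 4862.
So the index is 9, and the number of nodes is 9 + 1 = 10.

10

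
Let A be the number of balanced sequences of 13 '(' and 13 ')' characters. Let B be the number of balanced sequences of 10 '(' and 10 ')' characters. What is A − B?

726104

With 13 pairs the number of balanced bracket strings is the Catalan number C_13. So A = C_13 = 742900.
A balanced arrangement of 10 bracket pairs is a Dyck word of semilength 10, so the count is C_10. So B = C_10 = 16796.
A − B = 742900 − 16796 = 726104.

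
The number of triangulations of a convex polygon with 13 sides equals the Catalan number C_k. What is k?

11

Triangulations of a convex m-gon are counted by C_{m−2}; with m = 13 this is C_11.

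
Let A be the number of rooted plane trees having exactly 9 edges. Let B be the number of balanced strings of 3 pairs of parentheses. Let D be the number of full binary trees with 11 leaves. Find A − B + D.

A rooted plane tree with 9 edges has 10 nodes, and the count is C_9. So A = C_9 = 4862.
Balanced strings of n pairs of brackets are counted by C_n; here n = 3. So B = C_3 = 5.
Full binary trees with 11 leaves have 11−1 = 10 internal nodes, so there are C_10 of them. So D = C_10 = 16796.
A − B + D = 4862 − 5 + 16796 = 21653.

21653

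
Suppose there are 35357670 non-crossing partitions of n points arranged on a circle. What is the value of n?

Non-crossing partitions of [n] are counted by C_n, and C_16 = 35357670.

16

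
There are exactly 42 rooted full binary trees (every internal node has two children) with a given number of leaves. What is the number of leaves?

Full binary trees with L leaves are counted by C_{L−1}, and C_5 = 42.
So the index is 5, and the number of leaves is 5 + 1 = 6.

6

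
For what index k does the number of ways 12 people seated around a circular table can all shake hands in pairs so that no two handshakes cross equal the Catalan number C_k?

6

Non-crossing handshake pairings of 2n people are counted by C_n; 12 people gives n = 6.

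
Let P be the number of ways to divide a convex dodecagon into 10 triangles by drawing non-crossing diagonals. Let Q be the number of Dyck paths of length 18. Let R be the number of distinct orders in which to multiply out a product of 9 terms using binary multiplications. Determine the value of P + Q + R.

Triangulations of a convex m-gon are counted by C_{m−2}; with m = 12 this is C_10. So P = C_10 = 16796.
A Dyck path with 9 up-steps and 9 down-steps has semilength 9, so there are C_9 of them. So Q = C_9 = 4862.
Parenthesizations of m factors correspond to full binary trees with m leaves, counted by C_{m−1}; m = 9 gives C_8. So R = C_8 = 1430.
P + Q + R = 16796 + 4862 + 1430 = 23088.

23088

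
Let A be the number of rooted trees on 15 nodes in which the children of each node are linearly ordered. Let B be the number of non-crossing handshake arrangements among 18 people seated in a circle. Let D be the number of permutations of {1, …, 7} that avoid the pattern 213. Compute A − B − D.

A rooted plane tree on 15 nodes has 14 edges, and such trees are counted by C_14. So A = C_14 = 2674440.
Non-crossing handshake pairings of 2n people are counted by C_n; 18 people gives n = 9. So B = C_9 = 4862.
Permutations of [n] avoiding any single length-3 pattern are counted by C_n; here n = 7. So D = C_7 = 429.
A − B − D = 2674440 − 4862 − 429 = 2669149.

2669149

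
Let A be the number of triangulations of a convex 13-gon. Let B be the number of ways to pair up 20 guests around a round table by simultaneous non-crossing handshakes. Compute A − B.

A convex 13-gon is triangulated into 11 triangles, and the number of such triangulations is the Catalan number C_{13−2} = C_11. So A = C_11 = 58786.
With 20 = 2·10 people, non-crossing handshake pairings are non-crossing perfect matchings on a circle, counted by C_10. So B = C_10 = 16796.
A − B = 58786 − 16796 = 41990.

41990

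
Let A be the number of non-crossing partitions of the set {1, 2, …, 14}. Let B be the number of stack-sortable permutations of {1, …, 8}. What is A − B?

2673010

The non-crossing partitions of [14] form a lattice of size C_14. So A = C_14 = 2674440.
Stack-sortable permutations are exactly the 231-avoiding ones, counted by C_n; here n = 8. So B = C_8 = 1430.
A − B = 2674440 − 1430 = 2673010.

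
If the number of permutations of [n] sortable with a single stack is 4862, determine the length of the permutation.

Stack-sortable permutations of [n] are counted by C_n. Since C_9 = 4862, the index is 9.

9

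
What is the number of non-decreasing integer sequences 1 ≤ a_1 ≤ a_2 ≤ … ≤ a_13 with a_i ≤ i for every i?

Such sub-staircase sequences of length n are counted by C_n; here n = 13.
C_13 = 742900.

742900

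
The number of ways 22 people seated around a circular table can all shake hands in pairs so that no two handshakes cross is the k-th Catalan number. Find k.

11

Non-crossing handshake pairings of 2n people are counted by C_n; 22 people gives n = 11.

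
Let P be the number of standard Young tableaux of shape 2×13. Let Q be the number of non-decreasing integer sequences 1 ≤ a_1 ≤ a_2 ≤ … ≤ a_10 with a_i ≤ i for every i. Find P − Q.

726104

Standard Young tableaux of shape 2×n are counted by C_n; here n = 13. So P = C_13 = 742900.
Such sub-staircase sequences of length n are counted by C_n; here n = 10. So Q = C_10 = 16796.
P − Q = 742900 − 16796 = 726104.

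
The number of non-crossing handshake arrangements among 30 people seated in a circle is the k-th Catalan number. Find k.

With 30 = 2·15 people, non-crossing handshake pairings are non-crossing perfect matchings on a circle, counted by C_15.

15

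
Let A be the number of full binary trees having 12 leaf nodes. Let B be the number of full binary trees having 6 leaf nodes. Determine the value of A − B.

Full binary trees with 12 leaves have 12−1 = 11 internal nodes, so there are C_11 of them. So A = C_11 = 58786.
A full binary tree with L leaves has L−1 internal nodes and is counted by C_{L−1}; L = 6 gives C_5. So B = C_5 = 42.
A − B = 58786 − 42 = 58744.

58744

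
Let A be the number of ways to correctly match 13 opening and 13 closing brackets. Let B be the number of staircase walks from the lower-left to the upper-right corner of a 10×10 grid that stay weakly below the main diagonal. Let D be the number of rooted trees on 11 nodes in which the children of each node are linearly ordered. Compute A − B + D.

Balanced strings of n pairs of brackets are counted by C_n; here n = 13. So A = C_13 = 742900.
Monotone paths in an n×n grid that stay weakly below the diagonal are counted by C_n; here n = 10. So B = C_10 = 16796.
Rooted ordered (plane) trees on m nodes have m−1 edges and are counted by C_{m−1}; m = 11 gives C_10. So D = C_10 = 16796.
A − B + D = 742900 − 16796 + 16796 = 742900.

742900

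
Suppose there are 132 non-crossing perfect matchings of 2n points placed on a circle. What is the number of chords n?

6

Non-crossing pairings of 2n points on a circle are counted by C_n, and C_6 = 132.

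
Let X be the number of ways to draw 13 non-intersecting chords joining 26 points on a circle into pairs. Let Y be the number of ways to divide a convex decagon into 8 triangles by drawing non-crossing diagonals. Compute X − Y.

741470

Pairing 26 circle points by 13 non-crossing chords gives C_13 matchings. So X = C_13 = 742900.
A convex 10-gon is triangulated into 8 triangles, and the number of such triangulations is the Catalan number C_{10−2} = C_8. So Y = C_8 = 1430.
X − Y = 742900 − 1430 = 741470.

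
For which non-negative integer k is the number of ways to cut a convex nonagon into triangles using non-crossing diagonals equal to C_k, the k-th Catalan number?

7

The number of triangulations of a 9-gon is the Catalan number C_7 (index = sides − 2).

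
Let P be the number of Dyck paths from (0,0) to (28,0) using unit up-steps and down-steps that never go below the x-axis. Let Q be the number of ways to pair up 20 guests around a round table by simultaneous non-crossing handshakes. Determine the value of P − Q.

Dyck paths of semilength n (length 2n) are counted by C_n; here n = 14. So P = C_14 = 2674440.
Non-crossing handshake pairings of 2n people are counted by C_n; 20 people gives n = 10. So Q = C_10 = 16796.
P − Q = 2674440 − 16796 = 2657644.

2657644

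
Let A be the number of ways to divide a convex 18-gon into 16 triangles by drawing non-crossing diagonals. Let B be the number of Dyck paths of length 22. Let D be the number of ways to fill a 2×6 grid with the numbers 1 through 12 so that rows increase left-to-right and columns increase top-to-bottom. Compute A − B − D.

A convex 18-gon is triangulated into 16 triangles, and the number of such triangulations is the Catalan number C_{18−2} = C_16. So A = C_16 = 35357670.
A Dyck path with 11 up-steps and 11 down-steps has semilength 11, so there are C_11 of them. So B = C_11 = 58786.
Standard Young tableaux of shape 2×n are counted by C_n; here n = 6. So D = C_6 = 132.
A − B − D = 35357670 − 58786 − 132 = 35298752.

35298752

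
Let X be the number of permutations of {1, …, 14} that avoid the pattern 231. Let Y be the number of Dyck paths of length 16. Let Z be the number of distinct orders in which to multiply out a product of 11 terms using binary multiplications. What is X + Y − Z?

2659074

Permutations of [n] avoiding any single length-3 pattern are counted by C_n; here n = 14. So X = C_14 = 2674440.
Dyck paths of semilength n (length 2n) are counted by C_n; here n = 8. So Y = C_8 = 1430.
Bracketing 11 factors into binary products is counted by C_{11−1} = C_10. So Z = C_10 = 16796.
X + Y − Z = 2674440 + 1430 − 16796 = 2659074.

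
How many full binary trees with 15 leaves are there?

Full binary trees with 15 leaves have 15−1 = 14 internal nodes, so there are C_14 of them.
C_14 = C_13 · 2(2·13+1)/(13+2) = 742900 · 54/15 = 2674440.

2674440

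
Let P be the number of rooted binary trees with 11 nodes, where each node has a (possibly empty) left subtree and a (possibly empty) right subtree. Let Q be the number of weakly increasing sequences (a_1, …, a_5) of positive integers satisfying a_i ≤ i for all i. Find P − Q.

Rooted binary trees with 11 nodes (each child slot possibly empty) number C_11. So P = C_11 = 58786.
Weakly increasing sequences with a_i ≤ i biject with Dyck paths of semilength 5, so there are C_5. So Q = C_5 = 42.
P − Q = 58786 − 42 = 58744.

58744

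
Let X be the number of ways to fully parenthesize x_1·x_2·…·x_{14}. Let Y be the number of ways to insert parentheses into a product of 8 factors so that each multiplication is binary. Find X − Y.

742471

Parenthesizations of m factors correspond to full binary trees with m leaves, counted by C_{m−1}; m = 14 gives C_13. So X = C_13 = 742900.
Ways to associate a product of 8 factors correspond to binary trees on 8 leaves, so the count is C_7. So Y = C_7 = 429.
X − Y = 742900 − 429 = 742471.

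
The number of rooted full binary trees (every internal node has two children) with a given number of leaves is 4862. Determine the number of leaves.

Full binary trees with L leaves are counted by C_{L−1}. Since C_9 = 4862, the index is 9.
So the index is 9, and the number of leaves is 9 + 1 = 10.

10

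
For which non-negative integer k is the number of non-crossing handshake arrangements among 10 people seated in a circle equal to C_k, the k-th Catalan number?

5

Non-crossing handshake pairings of 2n people are counted by C_n; 10 people gives n = 5.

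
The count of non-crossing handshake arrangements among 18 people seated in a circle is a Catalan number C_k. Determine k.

With 18 = 2·9 people, non-crossing handshake pairings are non-crossing perfect matchings on a circle, counted by C_9.

9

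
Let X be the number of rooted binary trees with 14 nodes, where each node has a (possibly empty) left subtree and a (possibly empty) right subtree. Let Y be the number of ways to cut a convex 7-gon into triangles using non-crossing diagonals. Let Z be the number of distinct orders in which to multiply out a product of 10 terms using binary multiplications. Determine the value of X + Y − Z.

2669620

There are C_n binary search tree shapes on n keys; with n = 14 that is C_14. So X = C_14 = 2674440.
The number of triangulations of a 7-gon is the Catalan number C_5 (index = sides − 2). So Y = C_5 = 42.
Parenthesizations of m factors correspond to full binary trees with m leaves, counted by C_{m−1}; m = 10 gives C_9. So Z = C_9 = 4862.
X + Y − Z = 2674440 + 42 − 4862 = 2669620.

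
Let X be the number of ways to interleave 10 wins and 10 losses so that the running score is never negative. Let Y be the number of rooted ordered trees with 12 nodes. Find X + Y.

Ballot sequences with n votes each where one side never trails are Dyck words, counted by C_n; here n = 10. So X = C_10 = 16796.
A rooted plane tree on 12 nodes has 11 edges, and such trees are counted by C_11. So Y = C_11 = 58786.
X + Y = 16796 + 58786 = 75582.

75582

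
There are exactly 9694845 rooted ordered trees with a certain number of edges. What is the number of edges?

Rooted ordered trees with n edges are counted by C_n; 9694845 = C_15.

15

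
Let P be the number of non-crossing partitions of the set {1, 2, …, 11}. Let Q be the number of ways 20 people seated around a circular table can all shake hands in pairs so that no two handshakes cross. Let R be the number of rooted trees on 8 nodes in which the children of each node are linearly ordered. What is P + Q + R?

76011

The non-crossing partitions of [11] form a lattice of size C_11. So P = C_11 = 58786.
Non-crossing handshake pairings of 2n people are counted by C_n; 20 people gives n = 10. So Q = C_10 = 16796.
Rooted ordered (plane) trees on m nodes have m−1 edges and are counted by C_{m−1}; m = 8 gives C_7. So R = C_7 = 429.
P + Q + R = 58786 + 16796 + 429 = 76011.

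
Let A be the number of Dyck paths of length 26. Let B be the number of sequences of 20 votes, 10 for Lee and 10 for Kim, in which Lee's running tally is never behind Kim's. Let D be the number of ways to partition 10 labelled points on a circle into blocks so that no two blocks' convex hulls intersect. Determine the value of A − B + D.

Paths of 13 up- and 13 down-steps that never dip below the axis are Dyck paths; their count is C_13. So A = C_13 = 742900.
Ballot sequences with n votes each where one side never trails are Dyck words, counted by C_n; here n = 10. So B = C_10 = 16796.
The non-crossing partitions of [10] form a lattice of size C_10. So D = C_10 = 16796.
A − B + D = 742900 − 16796 + 16796 = 742900.

742900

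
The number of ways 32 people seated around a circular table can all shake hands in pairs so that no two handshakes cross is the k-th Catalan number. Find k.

16

With 32 = 2·16 people, non-crossing handshake pairings are non-crossing perfect matchings on a circle, counted by C_16.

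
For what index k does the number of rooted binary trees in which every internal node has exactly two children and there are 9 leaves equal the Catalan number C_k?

Full binary trees with 9 leaves have 9−1 = 8 internal nodes, so there are C_8 of them.

8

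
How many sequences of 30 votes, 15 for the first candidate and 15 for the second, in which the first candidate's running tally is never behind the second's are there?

9694845

Ballot sequences with n votes each where one side never trails are Dyck words, counted by C_n; here n = 15.
C_15 = C(30,15)/16 = 155117520/16 = 9694845.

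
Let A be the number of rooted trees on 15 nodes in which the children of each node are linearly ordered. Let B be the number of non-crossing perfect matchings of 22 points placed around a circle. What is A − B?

2615654

Rooted ordered (plane) trees on m nodes have m−1 edges and are counted by C_{m−1}; m = 15 gives C_14. So A = C_14 = 2674440.
Non-crossing perfect matchings of 2n points on a circle are counted by C_n; with 22 points, n = 11. So B = C_11 = 58786.
A − B = 2674440 − 58786 = 2615654.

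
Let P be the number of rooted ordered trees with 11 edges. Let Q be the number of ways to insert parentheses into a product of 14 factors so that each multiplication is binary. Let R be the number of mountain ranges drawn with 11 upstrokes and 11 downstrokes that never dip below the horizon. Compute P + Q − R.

A rooted plane tree with 11 edges has 12 nodes, and the count is C_11. So P = C_11 = 58786.
Bracketing 14 factors into binary products is counted by C_{14−1} = C_13. So Q = C_13 = 742900.
Dyck paths of semilength n (length 2n) are counted by C_n; here n = 11. So R = C_11 = 58786.
P + Q − R = 58786 + 742900 − 58786 = 742900.

742900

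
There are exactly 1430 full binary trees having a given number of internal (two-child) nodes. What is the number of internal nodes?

Full binary trees with n internal nodes are counted by C_n, and C_8 = 1430.

8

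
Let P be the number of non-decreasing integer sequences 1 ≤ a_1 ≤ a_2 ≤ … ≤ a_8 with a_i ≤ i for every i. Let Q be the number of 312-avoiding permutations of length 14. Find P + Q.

2675870

Such sub-staircase sequences of length n are counted by C_n; here n = 8. So P = C_8 = 1430.
Permutations of [n] avoiding any single length-3 pattern are counted by C_n; here n = 14. So Q = C_14 = 2674440.
P + Q = 1430 + 2674440 = 2675870.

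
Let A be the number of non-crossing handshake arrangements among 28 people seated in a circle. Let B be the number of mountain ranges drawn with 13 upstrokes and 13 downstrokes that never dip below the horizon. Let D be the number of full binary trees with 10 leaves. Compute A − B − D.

1926678

Non-crossing handshake pairings of 2n people are counted by C_n; 28 people gives n = 14. So A = C_14 = 2674440.
A Dyck path with 13 up-steps and 13 down-steps has semilength 13, so there are C_13 of them. So B = C_13 = 742900.
Full binary trees with 10 leaves have 10−1 = 9 internal nodes, so there are C_9 of them. So D = C_9 = 4862.
A − B − D = 2674440 − 742900 − 4862 = 1926678.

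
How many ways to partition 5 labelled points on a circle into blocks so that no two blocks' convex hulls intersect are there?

The non-crossing partitions of [5] form a lattice of size C_5.
C_5 = C(10,5)/6 = 252/6 = 42.

42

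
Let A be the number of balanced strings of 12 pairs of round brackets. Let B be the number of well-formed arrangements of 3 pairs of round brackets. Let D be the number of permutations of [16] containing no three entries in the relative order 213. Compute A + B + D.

35565687

Balanced strings of n pairs of brackets are counted by C_n; here n = 12. So A = C_12 = 208012.
Balanced strings of n pairs of brackets are counted by C_n; here n = 3. So B = C_3 = 5.
For any fixed pattern of length 3, the pattern-avoiding permutations of [16] number C_16. So D = C_16 = 35357670.
A + B + D = 208012 + 5 + 35357670 = 35565687.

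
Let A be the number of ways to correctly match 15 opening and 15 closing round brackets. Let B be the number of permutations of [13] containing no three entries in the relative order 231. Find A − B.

A balanced arrangement of 15 bracket pairs is a Dyck word of semilength 15, so the count is C_15. So A = C_15 = 9694845.
Permutations of [n] avoiding any single length-3 pattern are counted by C_n; here n = 13. So B = C_13 = 742900.
A − B = 9694845 − 742900 = 8951945.

8951945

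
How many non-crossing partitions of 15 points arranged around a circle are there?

9694845

The non-crossing partitions of [15] form a lattice of size C_15.
C_15 = C_14 · 2(2·14+1)/(14+2) = 2674440 · 58/16 = 9694845.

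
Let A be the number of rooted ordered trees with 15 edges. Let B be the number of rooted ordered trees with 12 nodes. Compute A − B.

9636059

A rooted plane tree with 15 edges has 16 nodes, and the count is C_15. So A = C_15 = 9694845.
A rooted plane tree on 12 nodes has 11 edges, and such trees are counted by C_11. So B = C_11 = 58786.
A − B = 9694845 − 58786 = 9636059.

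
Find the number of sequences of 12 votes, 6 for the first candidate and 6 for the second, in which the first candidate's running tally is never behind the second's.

132

Reading a vote for the leader as '(' and for the other as ')' turns such a sequence into a balanced string of 6 pairs, so the count is C_6.
C_6 = C(12,6)/7 = 924/7 = 132.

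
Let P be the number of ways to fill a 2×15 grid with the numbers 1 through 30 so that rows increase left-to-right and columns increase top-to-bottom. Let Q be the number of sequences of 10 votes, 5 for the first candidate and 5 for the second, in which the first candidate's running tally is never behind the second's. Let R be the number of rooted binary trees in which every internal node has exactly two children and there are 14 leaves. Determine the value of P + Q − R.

8951987

By the hook-length formula (or a Dyck-path bijection), SYT of shape 2×15 number C_15. So P = C_15 = 9694845.
Reading a vote for the leader as '(' and for the other as ')' turns such a sequence into a balanced string of 5 pairs, so the count is C_5. So Q = C_5 = 42.
Full binary trees with 14 leaves have 14−1 = 13 internal nodes, so there are C_13 of them. So R = C_13 = 742900.
P + Q − R = 9694845 + 42 − 742900 = 8951987.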